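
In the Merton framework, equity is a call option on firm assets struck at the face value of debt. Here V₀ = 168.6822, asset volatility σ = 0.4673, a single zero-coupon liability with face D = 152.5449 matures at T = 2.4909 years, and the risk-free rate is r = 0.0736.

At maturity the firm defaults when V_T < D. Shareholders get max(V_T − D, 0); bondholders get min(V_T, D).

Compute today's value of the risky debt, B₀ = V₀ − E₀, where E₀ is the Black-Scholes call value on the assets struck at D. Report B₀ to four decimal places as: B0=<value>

B0=102.3563

d₁ = [ln(V₀/D) + (r + σ²/2)T] / (σ√T)
   = [ln(168.6822/152.5449) + (0.0736 + 0.5·0.4673²)·2.4909] / (0.4673·√2.4909)
   = [0.100557 + 0.455298] / 0.737520 = 0.753682
d₂ = d₁ − σ√T = 0.753682 − 0.737520 = 0.016162
N(d₁) = 0.774480,  N(d₂) = 0.506447,  e^(−rT) = 0.832493
E₀ = V₀·N(d₁) − D·e^(−rT)·N(d₂)
   = 168.6822·0.774480 − 152.5449·0.832493·0.506447 = 66.325915
B₀ = V₀ − E₀ = 168.6822 − 66.325915 = 102.356285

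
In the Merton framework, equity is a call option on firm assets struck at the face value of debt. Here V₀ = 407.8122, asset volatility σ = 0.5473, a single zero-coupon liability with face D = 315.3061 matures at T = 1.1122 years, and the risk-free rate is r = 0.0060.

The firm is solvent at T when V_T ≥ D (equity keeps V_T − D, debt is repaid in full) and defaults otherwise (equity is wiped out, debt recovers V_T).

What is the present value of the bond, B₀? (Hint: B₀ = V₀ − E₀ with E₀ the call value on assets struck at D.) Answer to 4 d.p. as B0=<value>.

B0=270.5116

d₁ = [ln(V₀/D) + (r + σ²/2)T] / (σ√T)
   = [ln(407.8122/315.3061) + (0.0060 + 0.5·0.5473²)·1.1122] / (0.5473·√1.1122)
   = [0.257263 + 0.173246] / 0.577187 = 0.745873
d₂ = d₁ − σ√T = 0.745873 − 0.577187 = 0.168686
N(d₁) = 0.772128,  N(d₂) = 0.566978,  e^(−rT) = 0.993349
E₀ = V₀·N(d₁) − D·e^(−rT)·N(d₂)
   = 407.8122·0.772128 − 315.3061·0.993349·0.566978 = 137.300576
B₀ = V₀ − E₀ = 407.8122 − 137.300576 = 270.511624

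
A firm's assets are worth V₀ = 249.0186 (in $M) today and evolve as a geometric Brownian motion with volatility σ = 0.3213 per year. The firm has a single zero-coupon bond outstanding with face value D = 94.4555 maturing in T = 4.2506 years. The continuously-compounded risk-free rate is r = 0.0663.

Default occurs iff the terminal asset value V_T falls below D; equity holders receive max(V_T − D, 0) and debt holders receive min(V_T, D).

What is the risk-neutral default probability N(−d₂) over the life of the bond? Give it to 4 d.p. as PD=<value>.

PD=0.0597

d₁ = [ln(V₀/D) + (r + σ²/2)T] / (σ√T)
   = [ln(249.0186/94.4555) + (0.0663 + 0.5·0.3213²)·4.2506] / (0.3213·√4.2506)
   = [0.969399 + 0.501217] / 0.662424 = 2.220054
d₂ = d₁ − σ√T = 2.220054 − 0.662424 = 1.557630
risk-neutral PD = N(−d₂) = N(-1.557630) = 0.059660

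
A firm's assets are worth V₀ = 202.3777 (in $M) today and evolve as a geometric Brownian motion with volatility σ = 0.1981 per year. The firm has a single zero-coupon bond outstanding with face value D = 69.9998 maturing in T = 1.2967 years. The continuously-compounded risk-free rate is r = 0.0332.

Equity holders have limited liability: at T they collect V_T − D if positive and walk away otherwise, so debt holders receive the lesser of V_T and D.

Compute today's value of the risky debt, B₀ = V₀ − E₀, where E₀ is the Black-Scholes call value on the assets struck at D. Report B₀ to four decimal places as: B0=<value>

B0=67.0502

d₁ = [ln(V₀/D) + (r + σ²/2)T] / (σ√T)
   = [ln(202.3777/69.9998) + (0.0332 + 0.5·0.1981²)·1.2967] / (0.1981·√1.2967)
   = [1.061643 + 0.068494] / 0.225582 = 5.009876
d₂ = d₁ − σ√T = 5.009876 − 0.225582 = 4.784295
N(d₁) = 1.000000,  N(d₂) = 0.999999,  e^(−rT) = 0.957863
E₀ = V₀·N(d₁) − D·e^(−rT)·N(d₂)
   = 202.3777·1.000000 − 69.9998·0.957863·0.999999 = 135.327479
B₀ = V₀ − E₀ = 202.3777 − 135.327479 = 67.050221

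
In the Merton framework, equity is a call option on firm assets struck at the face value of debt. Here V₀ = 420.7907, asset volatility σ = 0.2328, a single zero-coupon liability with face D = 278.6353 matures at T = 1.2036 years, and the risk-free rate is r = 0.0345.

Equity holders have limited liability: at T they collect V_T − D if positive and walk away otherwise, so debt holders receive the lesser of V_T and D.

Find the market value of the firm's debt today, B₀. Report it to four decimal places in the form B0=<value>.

d₁ = [ln(V₀/D) + (r + σ²/2)T] / (σ√T)
   = [ln(420.7907/278.6353) + (0.0345 + 0.5·0.2328²)·1.2036] / (0.2328·√1.2036)
   = [0.412232 + 0.074139] / 0.255402 = 1.904336
d₂ = d₁ − σ√T = 1.904336 − 0.255402 = 1.648934
N(d₁) = 0.971567,  N(d₂) = 0.950419,  e^(−rT) = 0.959326
E₀ = V₀·N(d₁) − D·e^(−rT)·N(d₂)
   = 420.7907·0.971567 − 278.6353·0.959326·0.950419 = 154.777135
B₀ = V₀ − E₀ = 420.7907 − 154.777135 = 266.013565

B0=266.0136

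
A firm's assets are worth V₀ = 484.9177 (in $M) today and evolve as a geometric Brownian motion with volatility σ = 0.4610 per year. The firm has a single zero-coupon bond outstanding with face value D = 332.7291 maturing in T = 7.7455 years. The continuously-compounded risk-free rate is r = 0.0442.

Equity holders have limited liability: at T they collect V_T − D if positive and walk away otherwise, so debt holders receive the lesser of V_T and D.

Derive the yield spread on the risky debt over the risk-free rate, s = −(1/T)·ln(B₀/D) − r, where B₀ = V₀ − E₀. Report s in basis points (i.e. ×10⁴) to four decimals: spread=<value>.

spread=454.8009

d₁ = [ln(V₀/D) + (r + σ²/2)T] / (σ√T)
   = [ln(484.9177/332.7291) + (0.0442 + 0.5·0.4610²)·7.7455] / (0.4610·√7.7455)
   = [0.376651 + 1.165392] / 1.282997 = 1.201906
d₂ = d₁ − σ√T = 1.201906 − 1.282997 = -0.081091
N(d₁) = 0.885300,  N(d₂) = 0.467685,  e^(−rT) = 0.710099
E₀ = V₀·N(d₁) − D·e^(−rT)·N(d₂)
   = 484.9177·0.885300 − 332.7291·0.710099·0.467685 = 318.797513
B₀ = V₀ − E₀ = 484.9177 − 318.797513 = 166.120187
spread = −(1/T)·ln(B₀/D) − r = −(1/7.7455)·ln(166.120187/332.7291) − 0.0442 = 0.04548009
in basis points: 0.04548009 × 10⁴ = 454.8009 bp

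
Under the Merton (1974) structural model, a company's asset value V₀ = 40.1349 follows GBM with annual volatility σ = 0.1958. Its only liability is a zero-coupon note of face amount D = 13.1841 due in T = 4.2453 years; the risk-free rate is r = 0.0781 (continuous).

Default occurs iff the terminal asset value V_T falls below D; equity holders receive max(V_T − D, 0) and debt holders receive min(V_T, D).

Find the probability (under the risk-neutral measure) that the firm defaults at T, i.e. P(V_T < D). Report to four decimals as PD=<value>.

d₁ = [ln(V₀/D) + (r + σ²/2)T] / (σ√T)
   = [ln(40.1349/13.1841) + (0.0781 + 0.5·0.1958²)·4.2453] / (0.1958·√4.2453)
   = [1.113235 + 0.412935] / 0.403429 = 3.782997
d₂ = d₁ − σ√T = 3.782997 − 0.403429 = 3.379569
risk-neutral PD = N(−d₂) = N(-3.379569) = 0.000363

PD=0.0004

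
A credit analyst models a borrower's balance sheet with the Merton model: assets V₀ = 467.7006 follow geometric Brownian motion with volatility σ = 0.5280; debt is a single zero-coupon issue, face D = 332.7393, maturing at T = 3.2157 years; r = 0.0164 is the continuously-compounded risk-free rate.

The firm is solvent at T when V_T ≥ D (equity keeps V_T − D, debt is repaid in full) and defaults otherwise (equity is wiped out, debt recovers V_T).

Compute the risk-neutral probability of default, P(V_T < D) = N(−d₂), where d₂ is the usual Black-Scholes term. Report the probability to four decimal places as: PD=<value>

PD=0.5232

d₁ = [ln(V₀/D) + (r + σ²/2)T] / (σ√T)
   = [ln(467.7006/332.7393) + (0.0164 + 0.5·0.5280²)·3.2157] / (0.5280·√3.2157)
   = [0.340469 + 0.500980] / 0.946829 = 0.888702
d₂ = d₁ − σ√T = 0.888702 − 0.946829 = -0.058127
risk-neutral PD = N(−d₂) = N(0.058127) = 0.523176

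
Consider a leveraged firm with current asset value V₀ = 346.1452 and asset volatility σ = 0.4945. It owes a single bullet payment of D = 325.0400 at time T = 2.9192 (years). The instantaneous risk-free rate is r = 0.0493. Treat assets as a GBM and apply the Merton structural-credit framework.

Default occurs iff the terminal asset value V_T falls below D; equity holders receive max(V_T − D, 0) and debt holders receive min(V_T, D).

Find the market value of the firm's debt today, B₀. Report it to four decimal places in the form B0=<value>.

B0=208.2279

d₁ = [ln(V₀/D) + (r + σ²/2)T] / (σ√T)
   = [ln(346.1452/325.0400) + (0.0493 + 0.5·0.4945²)·2.9192] / (0.4945·√2.9192)
   = [0.062910 + 0.500833] / 0.844886 = 0.667241
d₂ = d₁ − σ√T = 0.667241 − 0.844886 = -0.177645
N(d₁) = 0.747691,  N(d₂) = 0.429501,  e^(−rT) = 0.865960
E₀ = V₀·N(d₁) − D·e^(−rT)·N(d₂)
   = 346.1452·0.747691 − 325.0400·0.865960·0.429501 = 137.917319
B₀ = V₀ − E₀ = 346.1452 − 137.917319 = 208.227881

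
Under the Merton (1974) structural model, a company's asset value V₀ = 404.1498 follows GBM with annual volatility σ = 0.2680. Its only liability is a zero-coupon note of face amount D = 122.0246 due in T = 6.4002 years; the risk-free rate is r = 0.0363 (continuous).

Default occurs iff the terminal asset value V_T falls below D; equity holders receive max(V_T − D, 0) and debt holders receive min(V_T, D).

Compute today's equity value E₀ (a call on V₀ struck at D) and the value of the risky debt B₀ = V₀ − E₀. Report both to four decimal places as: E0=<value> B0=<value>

E0=308.2305 B0=95.9193

d₁ = [ln(V₀/D) + (r + σ²/2)T] / (σ√T)
   = [ln(404.1498/122.0246) + (0.0363 + 0.5·0.2680²)·6.4002] / (0.2680·√6.4002)
   = [1.197563 + 0.462171] / 0.678003 = 2.447975
d₂ = d₁ − σ√T = 2.447975 − 0.678003 = 1.769972
N(d₁) = 0.992817,  N(d₂) = 0.961634,  e^(−rT) = 0.792687
E₀ = V₀·N(d₁) − D·e^(−rT)·N(d₂)
   = 404.1498·0.992817 − 122.0246·0.792687·0.961634 = 308.230514
B₀ = V₀ − E₀ = 404.1498 − 308.230514 = 95.919286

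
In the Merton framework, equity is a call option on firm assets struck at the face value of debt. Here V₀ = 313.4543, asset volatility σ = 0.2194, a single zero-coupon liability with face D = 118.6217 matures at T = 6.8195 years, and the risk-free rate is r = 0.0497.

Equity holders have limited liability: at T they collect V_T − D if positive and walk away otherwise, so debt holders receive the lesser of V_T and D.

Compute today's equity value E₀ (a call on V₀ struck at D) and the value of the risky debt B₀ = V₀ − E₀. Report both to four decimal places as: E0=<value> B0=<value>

d₁ = [ln(V₀/D) + (r + σ²/2)T] / (σ√T)
   = [ln(313.4543/118.6217) + (0.0497 + 0.5·0.2194²)·6.8195] / (0.2194·√6.8195)
   = [0.971714 + 0.503062] / 0.572945 = 2.574028
d₂ = d₁ − σ√T = 2.574028 − 0.572945 = 2.001083
N(d₁) = 0.994974,  N(d₂) = 0.977308,  e^(−rT) = 0.712533
E₀ = V₀·N(d₁) − D·e^(−rT)·N(d₂)
   = 313.4543·0.994974 − 118.6217·0.712533·0.977308 = 229.274924
B₀ = V₀ − E₀ = 313.4543 − 229.274924 = 84.179376

E0=229.2749 B0=84.1794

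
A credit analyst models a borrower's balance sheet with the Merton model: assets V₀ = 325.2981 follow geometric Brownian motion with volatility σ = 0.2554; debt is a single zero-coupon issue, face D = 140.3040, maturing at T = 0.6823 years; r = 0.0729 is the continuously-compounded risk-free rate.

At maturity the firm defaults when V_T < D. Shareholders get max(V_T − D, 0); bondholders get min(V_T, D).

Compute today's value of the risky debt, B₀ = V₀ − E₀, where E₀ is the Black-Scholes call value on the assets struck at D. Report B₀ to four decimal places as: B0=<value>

d₁ = [ln(V₀/D) + (r + σ²/2)T] / (σ√T)
   = [ln(325.2981/140.3040) + (0.0729 + 0.5·0.2554²)·0.6823] / (0.2554·√0.6823)
   = [0.840930 + 0.071993] / 0.210964 = 4.327386
d₂ = d₁ − σ√T = 4.327386 − 0.210964 = 4.116422
N(d₁) = 0.999992,  N(d₂) = 0.999981,  e^(−rT) = 0.951477
E₀ = V₀·N(d₁) − D·e^(−rT)·N(d₂)
   = 325.2981·0.999992 − 140.3040·0.951477·0.999981 = 191.802173
B₀ = V₀ − E₀ = 325.2981 − 191.802173 = 133.495927

B0=133.4959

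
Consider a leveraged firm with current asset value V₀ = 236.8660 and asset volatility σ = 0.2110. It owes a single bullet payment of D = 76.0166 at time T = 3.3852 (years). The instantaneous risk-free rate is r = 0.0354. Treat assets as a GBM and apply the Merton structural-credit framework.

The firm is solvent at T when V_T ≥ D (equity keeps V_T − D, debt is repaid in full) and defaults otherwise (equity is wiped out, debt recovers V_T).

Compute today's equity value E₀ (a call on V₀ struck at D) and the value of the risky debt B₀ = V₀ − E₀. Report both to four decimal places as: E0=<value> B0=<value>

E0=169.4421 B0=67.4239

d₁ = [ln(V₀/D) + (r + σ²/2)T] / (σ√T)
   = [ln(236.8660/76.0166) + (0.0354 + 0.5·0.2110²)·3.3852] / (0.2110·√3.3852)
   = [1.136543 + 0.195192] / 0.388217 = 3.430388
d₂ = d₁ − σ√T = 3.430388 − 0.388217 = 3.042171
N(d₁) = 0.999699,  N(d₂) = 0.998826,  e^(−rT) = 0.887066
E₀ = V₀·N(d₁) − D·e^(−rT)·N(d₂)
   = 236.8660·0.999699 − 76.0166·0.887066·0.998826 = 169.442081
B₀ = V₀ − E₀ = 236.8660 − 169.442081 = 67.423919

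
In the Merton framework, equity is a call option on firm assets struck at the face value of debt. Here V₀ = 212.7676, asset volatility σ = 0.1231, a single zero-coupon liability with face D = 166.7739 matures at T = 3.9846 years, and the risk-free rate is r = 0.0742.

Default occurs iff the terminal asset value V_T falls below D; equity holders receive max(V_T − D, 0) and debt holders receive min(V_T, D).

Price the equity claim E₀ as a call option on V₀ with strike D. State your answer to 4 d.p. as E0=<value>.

d₁ = [ln(V₀/D) + (r + σ²/2)T] / (σ√T)
   = [ln(212.7676/166.7739) + (0.0742 + 0.5·0.1231²)·3.9846] / (0.1231·√3.9846)
   = [0.243561 + 0.325848] / 0.245726 = 2.317257
d₂ = d₁ − σ√T = 2.317257 − 0.245726 = 2.071531
N(d₁) = 0.989755,  N(d₂) = 0.980845,  e^(−rT) = 0.744042
E₀ = V₀·N(d₁) − D·e^(−rT)·N(d₂)
   = 212.7676·0.989755 − 166.7739·0.744042·0.980845 = 88.877811

E0=88.8778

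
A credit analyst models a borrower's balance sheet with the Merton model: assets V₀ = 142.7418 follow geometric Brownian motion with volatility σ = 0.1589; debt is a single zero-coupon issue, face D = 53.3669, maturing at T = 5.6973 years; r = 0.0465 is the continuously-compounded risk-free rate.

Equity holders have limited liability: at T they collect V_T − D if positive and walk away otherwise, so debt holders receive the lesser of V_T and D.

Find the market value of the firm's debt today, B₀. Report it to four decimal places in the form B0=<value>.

d₁ = [ln(V₀/D) + (r + σ²/2)T] / (σ√T)
   = [ln(142.7418/53.3669) + (0.0465 + 0.5·0.1589²)·5.6973] / (0.1589·√5.6973)
   = [0.983847 + 0.336851] / 0.379279 = 3.482129
d₂ = d₁ − σ√T = 3.482129 − 0.379279 = 3.102850
N(d₁) = 0.999751,  N(d₂) = 0.999042,  e^(−rT) = 0.767264
E₀ = V₀·N(d₁) − D·e^(−rT)·N(d₂)
   = 142.7418·0.999751 − 53.3669·0.767264·0.999042 = 101.799041
B₀ = V₀ − E₀ = 142.7418 − 101.799041 = 40.942759

B0=40.9428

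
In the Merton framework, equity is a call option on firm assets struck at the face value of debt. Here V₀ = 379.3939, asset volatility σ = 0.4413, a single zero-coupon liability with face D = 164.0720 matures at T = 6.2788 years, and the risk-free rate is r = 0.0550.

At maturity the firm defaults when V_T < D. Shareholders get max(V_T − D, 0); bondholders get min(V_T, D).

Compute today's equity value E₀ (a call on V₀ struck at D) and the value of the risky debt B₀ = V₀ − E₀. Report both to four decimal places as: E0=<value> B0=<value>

d₁ = [ln(V₀/D) + (r + σ²/2)T] / (σ√T)
   = [ln(379.3939/164.0720) + (0.0550 + 0.5·0.4413²)·6.2788] / (0.4413·√6.2788)
   = [0.838270 + 0.956719] / 1.105789 = 1.623265
d₂ = d₁ − σ√T = 1.623265 − 1.105789 = 0.517476
N(d₁) = 0.947734,  N(d₂) = 0.697588,  e^(−rT) = 0.707984
E₀ = V₀·N(d₁) − D·e^(−rT)·N(d₂)
   = 379.3939·0.947734 − 164.0720·0.707984·0.697588 = 278.532297
B₀ = V₀ − E₀ = 379.3939 − 278.532297 = 100.861603

E0=278.5323 B0=100.8616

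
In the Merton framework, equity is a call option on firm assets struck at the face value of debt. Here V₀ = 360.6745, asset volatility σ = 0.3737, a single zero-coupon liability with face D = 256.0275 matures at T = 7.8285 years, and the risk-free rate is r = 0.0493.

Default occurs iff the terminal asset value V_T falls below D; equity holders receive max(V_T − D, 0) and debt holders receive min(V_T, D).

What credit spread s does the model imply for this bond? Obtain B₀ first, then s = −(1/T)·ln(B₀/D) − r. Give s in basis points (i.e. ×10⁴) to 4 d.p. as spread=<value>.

d₁ = [ln(V₀/D) + (r + σ²/2)T] / (σ√T)
   = [ln(360.6745/256.0275) + (0.0493 + 0.5·0.3737²)·7.8285] / (0.3737·√7.8285)
   = [0.342691 + 0.932577] / 1.045592 = 1.219661
d₂ = d₁ − σ√T = 1.219661 − 1.045592 = 0.174068
N(d₁) = 0.888703,  N(d₂) = 0.569094,  e^(−rT) = 0.679808
E₀ = V₀·N(d₁) − D·e^(−rT)·N(d₂)
   = 360.6745·0.888703 − 256.0275·0.679808·0.569094 = 221.482037
B₀ = V₀ − E₀ = 360.6745 − 221.482037 = 139.192463
spread = −(1/T)·ln(B₀/D) − r = −(1/7.8285)·ln(139.192463/256.0275) − 0.0493 = 0.02854726
in basis points: 0.02854726 × 10⁴ = 285.4726 bp

spread=285.4726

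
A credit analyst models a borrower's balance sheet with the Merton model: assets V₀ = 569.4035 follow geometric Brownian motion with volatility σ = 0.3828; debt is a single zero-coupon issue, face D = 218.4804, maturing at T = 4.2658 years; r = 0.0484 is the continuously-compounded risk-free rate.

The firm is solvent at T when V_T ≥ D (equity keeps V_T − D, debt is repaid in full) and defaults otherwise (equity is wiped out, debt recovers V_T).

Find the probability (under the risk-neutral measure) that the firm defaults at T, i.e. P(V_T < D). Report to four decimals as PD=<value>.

PD=0.1407

d₁ = [ln(V₀/D) + (r + σ²/2)T] / (σ√T)
   = [ln(569.4035/218.4804) + (0.0484 + 0.5·0.3828²)·4.2658] / (0.3828·√4.2658)
   = [0.957893 + 0.519011] / 0.790628 = 1.868014
d₂ = d₁ − σ√T = 1.868014 − 0.790628 = 1.077386
risk-neutral PD = N(−d₂) = N(-1.077386) = 0.140654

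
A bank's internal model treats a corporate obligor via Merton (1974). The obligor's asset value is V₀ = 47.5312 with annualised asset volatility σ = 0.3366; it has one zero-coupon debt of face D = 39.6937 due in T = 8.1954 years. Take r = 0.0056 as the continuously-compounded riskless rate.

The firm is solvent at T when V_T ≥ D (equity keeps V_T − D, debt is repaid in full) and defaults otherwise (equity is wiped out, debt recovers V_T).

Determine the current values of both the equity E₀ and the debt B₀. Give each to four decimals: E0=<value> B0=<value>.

E0=21.0171 B0=26.5141

d₁ = [ln(V₀/D) + (r + σ²/2)T] / (σ√T)
   = [ln(47.5312/39.6937) + (0.0056 + 0.5·0.3366²)·8.1954] / (0.3366·√8.1954)
   = [0.180194 + 0.510162] / 0.963605 = 0.716430
d₂ = d₁ − σ√T = 0.716430 − 0.963605 = -0.247175
N(d₁) = 0.763137,  N(d₂) = 0.402386,  e^(−rT) = 0.955143
E₀ = V₀·N(d₁) − D·e^(−rT)·N(d₂)
   = 47.5312·0.763137 − 39.6937·0.955143·0.402386 = 21.017086
B₀ = V₀ − E₀ = 47.5312 − 21.017086 = 26.514114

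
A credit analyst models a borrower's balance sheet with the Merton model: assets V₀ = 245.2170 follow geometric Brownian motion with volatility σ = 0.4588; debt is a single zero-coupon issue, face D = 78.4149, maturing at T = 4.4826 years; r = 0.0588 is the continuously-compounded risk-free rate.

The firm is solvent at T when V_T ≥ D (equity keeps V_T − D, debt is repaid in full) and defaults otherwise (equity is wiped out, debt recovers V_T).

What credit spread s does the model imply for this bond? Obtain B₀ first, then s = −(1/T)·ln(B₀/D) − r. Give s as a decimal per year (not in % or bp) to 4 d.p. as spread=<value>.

d₁ = [ln(V₀/D) + (r + σ²/2)T] / (σ√T)
   = [ln(245.2170/78.4149) + (0.0588 + 0.5·0.4588²)·4.4826] / (0.4588·√4.4826)
   = [1.140130 + 0.735365] / 0.971378 = 1.930756
d₂ = d₁ − σ√T = 1.930756 − 0.971378 = 0.959378
N(d₁) = 0.973243,  N(d₂) = 0.831316,  e^(−rT) = 0.768299
E₀ = V₀·N(d₁) − D·e^(−rT)·N(d₂)
   = 245.2170·0.973243 − 78.4149·0.768299·0.831316 = 188.572329
B₀ = V₀ − E₀ = 245.2170 − 188.572329 = 56.644671
spread = −(1/T)·ln(B₀/D) − r = −(1/4.4826)·ln(56.644671/78.4149) − 0.0588 = 0.01375076

spread=0.0138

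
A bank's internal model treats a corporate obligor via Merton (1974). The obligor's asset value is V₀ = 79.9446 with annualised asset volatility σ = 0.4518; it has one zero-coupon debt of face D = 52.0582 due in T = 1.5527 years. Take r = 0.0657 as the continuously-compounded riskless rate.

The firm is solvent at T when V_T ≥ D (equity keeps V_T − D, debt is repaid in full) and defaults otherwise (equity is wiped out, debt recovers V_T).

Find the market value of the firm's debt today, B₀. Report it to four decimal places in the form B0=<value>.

B0=43.8870

d₁ = [ln(V₀/D) + (r + σ²/2)T] / (σ√T)
   = [ln(79.9446/52.0582) + (0.0657 + 0.5·0.4518²)·1.5527] / (0.4518·√1.5527)
   = [0.428972 + 0.260483] / 0.562976 = 1.224661
d₂ = d₁ − σ√T = 1.224661 − 0.562976 = 0.661685
N(d₁) = 0.889649,  N(d₂) = 0.745913,  e^(−rT) = 0.903018
E₀ = V₀·N(d₁) − D·e^(−rT)·N(d₂)
   = 79.9446·0.889649 − 52.0582·0.903018·0.745913 = 36.057571
B₀ = V₀ − E₀ = 79.9446 − 36.057571 = 43.887029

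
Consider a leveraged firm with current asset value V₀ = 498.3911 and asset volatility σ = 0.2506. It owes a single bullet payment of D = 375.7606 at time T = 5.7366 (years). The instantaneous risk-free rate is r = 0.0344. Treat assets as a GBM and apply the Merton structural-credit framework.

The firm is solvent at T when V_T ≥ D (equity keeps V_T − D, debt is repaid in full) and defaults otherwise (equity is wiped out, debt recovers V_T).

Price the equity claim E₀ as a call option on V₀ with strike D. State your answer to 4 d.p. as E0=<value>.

E0=217.5069

d₁ = [ln(V₀/D) + (r + σ²/2)T] / (σ√T)
   = [ln(498.3911/375.7606) + (0.0344 + 0.5·0.2506²)·5.7366] / (0.2506·√5.7366)
   = [0.282433 + 0.377469] / 0.600217 = 1.099439
d₂ = d₁ − σ√T = 1.099439 − 0.600217 = 0.499222
N(d₁) = 0.864212,  N(d₂) = 0.691189,  e^(−rT) = 0.820912
E₀ = V₀·N(d₁) − D·e^(−rT)·N(d₂)
   = 498.3911·0.864212 − 375.7606·0.820912·0.691189 = 217.506934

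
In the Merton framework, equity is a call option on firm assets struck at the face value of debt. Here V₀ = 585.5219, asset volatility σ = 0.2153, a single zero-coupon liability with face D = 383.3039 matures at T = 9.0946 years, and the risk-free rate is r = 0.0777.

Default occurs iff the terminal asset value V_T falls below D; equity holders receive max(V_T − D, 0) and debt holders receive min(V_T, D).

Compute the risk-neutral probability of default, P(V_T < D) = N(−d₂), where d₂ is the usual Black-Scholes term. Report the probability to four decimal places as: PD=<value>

PD=0.0784

d₁ = [ln(V₀/D) + (r + σ²/2)T] / (σ√T)
   = [ln(585.5219/383.3039) + (0.0777 + 0.5·0.2153²)·9.0946] / (0.2153·√9.0946)
   = [0.423675 + 0.917436] / 0.649286 = 2.065519
d₂ = d₁ − σ√T = 2.065519 − 0.649286 = 1.416233
risk-neutral PD = N(−d₂) = N(-1.416233) = 0.078354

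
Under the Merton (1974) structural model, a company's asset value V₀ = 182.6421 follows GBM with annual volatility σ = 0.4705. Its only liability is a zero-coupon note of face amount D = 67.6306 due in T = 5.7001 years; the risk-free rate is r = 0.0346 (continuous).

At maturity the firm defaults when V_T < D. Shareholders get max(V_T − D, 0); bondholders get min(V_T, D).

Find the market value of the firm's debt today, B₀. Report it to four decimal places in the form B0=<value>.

d₁ = [ln(V₀/D) + (r + σ²/2)T] / (σ√T)
   = [ln(182.6421/67.6306) + (0.0346 + 0.5·0.4705²)·5.7001] / (0.4705·√5.7001)
   = [0.993468 + 0.828140] / 1.123313 = 1.621638
d₂ = d₁ − σ√T = 1.621638 − 1.123313 = 0.498325
N(d₁) = 0.947560,  N(d₂) = 0.690873,  e^(−rT) = 0.821007
E₀ = V₀·N(d₁) − D·e^(−rT)·N(d₂)
   = 182.6421·0.947560 − 67.6306·0.821007·0.690873 = 134.703434
B₀ = V₀ − E₀ = 182.6421 − 134.703434 = 47.938666

B0=47.9387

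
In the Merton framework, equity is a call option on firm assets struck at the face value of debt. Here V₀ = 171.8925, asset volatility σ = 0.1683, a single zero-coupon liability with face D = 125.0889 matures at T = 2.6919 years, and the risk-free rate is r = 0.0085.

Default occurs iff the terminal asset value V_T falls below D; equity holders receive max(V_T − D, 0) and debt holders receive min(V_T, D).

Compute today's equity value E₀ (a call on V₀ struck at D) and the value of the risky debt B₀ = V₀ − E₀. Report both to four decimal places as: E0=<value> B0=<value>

d₁ = [ln(V₀/D) + (r + σ²/2)T] / (σ√T)
   = [ln(171.8925/125.0889) + (0.0085 + 0.5·0.1683²)·2.6919] / (0.1683·√2.6919)
   = [0.317845 + 0.061005] / 0.276130 = 1.371997
d₂ = d₁ − σ√T = 1.371997 − 0.276130 = 1.095867
N(d₁) = 0.914968,  N(d₂) = 0.863432,  e^(−rT) = 0.977379
E₀ = V₀·N(d₁) − D·e^(−rT)·N(d₂)
   = 171.8925·0.914968 − 125.0889·0.977379·0.863432 = 51.713643
B₀ = V₀ − E₀ = 171.8925 − 51.713643 = 120.178857

E0=51.7136 B0=120.1789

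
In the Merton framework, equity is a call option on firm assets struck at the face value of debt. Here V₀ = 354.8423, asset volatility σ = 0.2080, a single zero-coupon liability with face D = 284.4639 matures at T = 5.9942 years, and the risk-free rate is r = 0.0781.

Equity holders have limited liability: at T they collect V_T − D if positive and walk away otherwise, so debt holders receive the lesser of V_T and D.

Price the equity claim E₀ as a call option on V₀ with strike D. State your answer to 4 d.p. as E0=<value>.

d₁ = [ln(V₀/D) + (r + σ²/2)T] / (σ√T)
   = [ln(354.8423/284.4639) + (0.0781 + 0.5·0.2080²)·5.9942] / (0.2080·√5.9942)
   = [0.221067 + 0.597814] / 0.509248 = 1.608021
d₂ = d₁ − σ√T = 1.608021 − 0.509248 = 1.098773
N(d₁) = 0.946085,  N(d₂) = 0.864067,  e^(−rT) = 0.626161
E₀ = V₀·N(d₁) − D·e^(−rT)·N(d₂)
   = 354.8423·0.946085 − 284.4639·0.626161·0.864067 = 181.803055

E0=181.8031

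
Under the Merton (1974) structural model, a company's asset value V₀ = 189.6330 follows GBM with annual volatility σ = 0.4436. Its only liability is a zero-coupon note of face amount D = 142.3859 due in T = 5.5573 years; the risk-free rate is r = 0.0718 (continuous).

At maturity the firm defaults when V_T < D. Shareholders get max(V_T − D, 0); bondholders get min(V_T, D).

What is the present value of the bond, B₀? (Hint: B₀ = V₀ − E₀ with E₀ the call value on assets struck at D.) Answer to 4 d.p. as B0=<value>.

B0=75.4373

d₁ = [ln(V₀/D) + (r + σ²/2)T] / (σ√T)
   = [ln(189.6330/142.3859) + (0.0718 + 0.5·0.4436²)·5.5573] / (0.4436·√5.5573)
   = [0.286550 + 0.945800] / 1.045739 = 1.178448
d₂ = d₁ − σ√T = 1.178448 − 1.045739 = 0.132708
N(d₁) = 0.880691,  N(d₂) = 0.552788,  e^(−rT) = 0.670981
E₀ = V₀·N(d₁) − D·e^(−rT)·N(d₂)
   = 189.6330·0.880691 − 142.3859·0.670981·0.552788 = 114.195657
B₀ = V₀ − E₀ = 189.6330 − 114.195657 = 75.437343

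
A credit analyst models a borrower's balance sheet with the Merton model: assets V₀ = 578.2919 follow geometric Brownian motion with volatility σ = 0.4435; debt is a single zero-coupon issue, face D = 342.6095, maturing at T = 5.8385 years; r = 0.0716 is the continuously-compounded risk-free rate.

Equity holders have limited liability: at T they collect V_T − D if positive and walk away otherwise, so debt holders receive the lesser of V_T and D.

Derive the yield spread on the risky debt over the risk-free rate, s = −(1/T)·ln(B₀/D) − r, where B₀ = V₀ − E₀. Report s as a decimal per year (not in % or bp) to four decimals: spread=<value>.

d₁ = [ln(V₀/D) + (r + σ²/2)T] / (σ√T)
   = [ln(578.2919/342.6095) + (0.0716 + 0.5·0.4435²)·5.8385] / (0.4435·√5.8385)
   = [0.523487 + 0.992230] / 1.071629 = 1.414406
d₂ = d₁ − σ√T = 1.414406 − 1.071629 = 0.342778
N(d₁) = 0.921379,  N(d₂) = 0.634117,  e^(−rT) = 0.658338
E₀ = V₀·N(d₁) − D·e^(−rT)·N(d₂)
   = 578.2919·0.921379 − 342.6095·0.658338·0.634117 = 389.798860
B₀ = V₀ − E₀ = 578.2919 − 389.798860 = 188.493040
spread = −(1/T)·ln(B₀/D) − r = −(1/5.8385)·ln(188.493040/342.6095) − 0.0716 = 0.03074311

spread=0.0307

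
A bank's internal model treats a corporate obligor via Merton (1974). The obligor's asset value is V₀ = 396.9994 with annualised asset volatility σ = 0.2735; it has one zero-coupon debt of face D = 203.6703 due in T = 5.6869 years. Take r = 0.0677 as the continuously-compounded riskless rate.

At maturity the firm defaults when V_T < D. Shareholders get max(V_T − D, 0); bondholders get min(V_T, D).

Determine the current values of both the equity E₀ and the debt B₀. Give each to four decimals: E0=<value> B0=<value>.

E0=261.7228 B0=135.2766

d₁ = [ln(V₀/D) + (r + σ²/2)T] / (σ√T)
   = [ln(396.9994/203.6703) + (0.0677 + 0.5·0.2735²)·5.6869] / (0.2735·√5.6869)
   = [0.667432 + 0.597700] / 0.652222 = 1.939727
d₂ = d₁ − σ√T = 1.939727 − 0.652222 = 1.287506
N(d₁) = 0.973794,  N(d₂) = 0.901041,  e^(−rT) = 0.680449
E₀ = V₀·N(d₁) − D·e^(−rT)·N(d₂)
   = 396.9994·0.973794 − 203.6703·0.680449·0.901041 = 261.722765
B₀ = V₀ − E₀ = 396.9994 − 261.722765 = 135.276635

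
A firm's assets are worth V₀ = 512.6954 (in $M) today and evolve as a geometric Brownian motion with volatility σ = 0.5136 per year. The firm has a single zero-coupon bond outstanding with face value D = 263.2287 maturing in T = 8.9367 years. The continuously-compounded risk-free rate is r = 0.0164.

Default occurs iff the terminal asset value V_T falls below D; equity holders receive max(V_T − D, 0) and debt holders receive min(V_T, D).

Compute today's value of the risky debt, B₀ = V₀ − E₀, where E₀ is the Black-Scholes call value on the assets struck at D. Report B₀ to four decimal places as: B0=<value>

B0=142.1483

d₁ = [ln(V₀/D) + (r + σ²/2)T] / (σ√T)
   = [ln(512.6954/263.2287) + (0.0164 + 0.5·0.5136²)·8.9367] / (0.5136·√8.9367)
   = [0.666659 + 1.325245] / 1.535372 = 1.297343
d₂ = d₁ − σ√T = 1.297343 − 1.535372 = -0.238029
N(d₁) = 0.902743,  N(d₂) = 0.405929,  e^(−rT) = 0.863672
E₀ = V₀·N(d₁) − D·e^(−rT)·N(d₂)
   = 512.6954·0.902743 − 263.2287·0.863672·0.405929 = 370.547066
B₀ = V₀ − E₀ = 512.6954 − 370.547066 = 142.148334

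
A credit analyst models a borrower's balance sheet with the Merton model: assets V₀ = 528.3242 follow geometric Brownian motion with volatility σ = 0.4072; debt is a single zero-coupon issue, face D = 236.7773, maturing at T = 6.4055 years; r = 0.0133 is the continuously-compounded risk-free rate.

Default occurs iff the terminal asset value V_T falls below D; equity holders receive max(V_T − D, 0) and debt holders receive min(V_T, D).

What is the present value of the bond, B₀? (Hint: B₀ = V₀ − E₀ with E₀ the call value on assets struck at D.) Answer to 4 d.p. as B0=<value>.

B0=182.6948

d₁ = [ln(V₀/D) + (r + σ²/2)T] / (σ√T)
   = [ln(528.3242/236.7773) + (0.0133 + 0.5·0.4072²)·6.4055] / (0.4072·√6.4055)
   = [0.802590 + 0.616247] / 1.030586 = 1.376728
d₂ = d₁ − σ√T = 1.376728 − 1.030586 = 0.346142
N(d₁) = 0.915702,  N(d₂) = 0.635382,  e^(−rT) = 0.918335
E₀ = V₀·N(d₁) − D·e^(−rT)·N(d₂)
   = 528.3242·0.915702 − 236.7773·0.918335·0.635382 = 345.629435
B₀ = V₀ − E₀ = 528.3242 − 345.629435 = 182.694765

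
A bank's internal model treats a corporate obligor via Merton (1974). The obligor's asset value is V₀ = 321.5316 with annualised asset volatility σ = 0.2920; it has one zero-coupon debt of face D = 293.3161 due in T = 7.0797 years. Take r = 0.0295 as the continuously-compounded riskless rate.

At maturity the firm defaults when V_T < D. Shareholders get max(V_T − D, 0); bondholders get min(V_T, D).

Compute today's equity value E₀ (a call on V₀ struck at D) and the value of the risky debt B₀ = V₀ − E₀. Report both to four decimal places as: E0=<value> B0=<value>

E0=132.2309 B0=189.3007

d₁ = [ln(V₀/D) + (r + σ²/2)T] / (σ√T)
   = [ln(321.5316/293.3161) + (0.0295 + 0.5·0.2920²)·7.0797] / (0.2920·√7.0797)
   = [0.091845 + 0.510673] / 0.776945 = 0.775496
d₂ = d₁ − σ√T = 0.775496 − 0.776945 = -0.001449
N(d₁) = 0.780977,  N(d₂) = 0.499422,  e^(−rT) = 0.811516
E₀ = V₀·N(d₁) − D·e^(−rT)·N(d₂)
   = 321.5316·0.780977 − 293.3161·0.811516·0.499422 = 132.230924
B₀ = V₀ − E₀ = 321.5316 − 132.230924 = 189.300676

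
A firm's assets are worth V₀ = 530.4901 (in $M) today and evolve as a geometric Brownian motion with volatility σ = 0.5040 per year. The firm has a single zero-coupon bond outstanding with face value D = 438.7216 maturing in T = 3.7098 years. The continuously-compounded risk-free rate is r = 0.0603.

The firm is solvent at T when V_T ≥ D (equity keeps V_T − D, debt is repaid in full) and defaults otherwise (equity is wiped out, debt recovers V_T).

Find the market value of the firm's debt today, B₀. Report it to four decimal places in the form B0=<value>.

d₁ = [ln(V₀/D) + (r + σ²/2)T] / (σ√T)
   = [ln(530.4901/438.7216) + (0.0603 + 0.5·0.5040²)·3.7098] / (0.5040·√3.7098)
   = [0.189936 + 0.694875] / 0.970746 = 0.911475
d₂ = d₁ − σ√T = 0.911475 − 0.970746 = -0.059271
N(d₁) = 0.818978,  N(d₂) = 0.476368,  e^(−rT) = 0.799554
E₀ = V₀·N(d₁) − D·e^(−rT)·N(d₂)
   = 530.4901·0.818978 − 438.7216·0.799554·0.476368 = 267.358246
B₀ = V₀ − E₀ = 530.4901 − 267.358246 = 263.131854

B0=263.1319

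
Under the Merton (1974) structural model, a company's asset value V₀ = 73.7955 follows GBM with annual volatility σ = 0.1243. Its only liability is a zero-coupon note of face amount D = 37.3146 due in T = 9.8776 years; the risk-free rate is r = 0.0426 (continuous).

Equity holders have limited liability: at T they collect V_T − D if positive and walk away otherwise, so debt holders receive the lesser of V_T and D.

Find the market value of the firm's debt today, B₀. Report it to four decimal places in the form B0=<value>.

B0=24.4867

d₁ = [ln(V₀/D) + (r + σ²/2)T] / (σ√T)
   = [ln(73.7955/37.3146) + (0.0426 + 0.5·0.1243²)·9.8776] / (0.1243·√9.8776)
   = [0.681913 + 0.497093] / 0.390658 = 3.017999
d₂ = d₁ − σ√T = 3.017999 − 0.390658 = 2.627341
N(d₁) = 0.998728,  N(d₂) = 0.995697,  e^(−rT) = 0.656531
E₀ = V₀·N(d₁) − D·e^(−rT)·N(d₂)
   = 73.7955·0.998728 − 37.3146·0.656531·0.995697 = 49.308841
B₀ = V₀ − E₀ = 73.7955 − 49.308841 = 24.486659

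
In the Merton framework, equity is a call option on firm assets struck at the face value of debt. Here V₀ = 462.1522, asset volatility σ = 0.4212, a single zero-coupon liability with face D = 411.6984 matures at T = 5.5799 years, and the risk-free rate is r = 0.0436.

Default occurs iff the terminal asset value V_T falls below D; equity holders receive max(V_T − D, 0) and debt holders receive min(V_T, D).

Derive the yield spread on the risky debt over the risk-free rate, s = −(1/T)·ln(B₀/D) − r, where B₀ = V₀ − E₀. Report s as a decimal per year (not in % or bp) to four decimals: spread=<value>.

d₁ = [ln(V₀/D) + (r + σ²/2)T] / (σ√T)
   = [ln(462.1522/411.6984) + (0.0436 + 0.5·0.4212²)·5.5799] / (0.4212·√5.5799)
   = [0.115603 + 0.738247] / 0.994951 = 0.858184
d₂ = d₁ − σ√T = 0.858184 − 0.994951 = -0.136767
N(d₁) = 0.804604,  N(d₂) = 0.445607,  e^(−rT) = 0.784049
E₀ = V₀·N(d₁) − D·e^(−rT)·N(d₂)
   = 462.1522·0.804604 − 411.6984·0.784049·0.445607 = 228.011311
B₀ = V₀ − E₀ = 462.1522 − 228.011311 = 234.140889
spread = −(1/T)·ln(B₀/D) − r = −(1/5.5799)·ln(234.140889/411.6984) − 0.0436 = 0.05754303

spread=0.0575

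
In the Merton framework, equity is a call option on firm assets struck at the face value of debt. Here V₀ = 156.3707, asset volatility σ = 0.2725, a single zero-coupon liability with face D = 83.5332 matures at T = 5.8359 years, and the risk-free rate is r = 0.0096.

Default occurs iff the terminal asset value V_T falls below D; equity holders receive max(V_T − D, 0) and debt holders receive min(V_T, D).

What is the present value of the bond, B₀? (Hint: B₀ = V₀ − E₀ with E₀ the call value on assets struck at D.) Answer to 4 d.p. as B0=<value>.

d₁ = [ln(V₀/D) + (r + σ²/2)T] / (σ√T)
   = [ln(156.3707/83.5332) + (0.0096 + 0.5·0.2725²)·5.8359] / (0.2725·√5.8359)
   = [0.626985 + 0.272701] / 0.658295 = 1.366692
d₂ = d₁ − σ√T = 1.366692 − 0.658295 = 0.708397
N(d₁) = 0.914139,  N(d₂) = 0.760651,  e^(−rT) = 0.945516
E₀ = V₀·N(d₁) − D·e^(−rT)·N(d₂)
   = 156.3707·0.914139 − 83.5332·0.945516·0.760651 = 82.866881
B₀ = V₀ − E₀ = 156.3707 − 82.866881 = 73.503819

B0=73.5038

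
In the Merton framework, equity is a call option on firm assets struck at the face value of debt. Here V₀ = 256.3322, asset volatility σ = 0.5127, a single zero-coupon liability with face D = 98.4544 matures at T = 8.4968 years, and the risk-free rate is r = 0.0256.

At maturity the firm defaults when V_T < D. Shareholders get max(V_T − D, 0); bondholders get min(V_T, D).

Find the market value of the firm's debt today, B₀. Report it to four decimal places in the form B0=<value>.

B0=56.8769

d₁ = [ln(V₀/D) + (r + σ²/2)T] / (σ√T)
   = [ln(256.3322/98.4544) + (0.0256 + 0.5·0.5127²)·8.4968] / (0.5127·√8.4968)
   = [0.956881 + 1.334258] / 1.494483 = 1.533064
d₂ = d₁ − σ√T = 1.533064 − 1.494483 = 0.038581
N(d₁) = 0.937370,  N(d₂) = 0.515388,  e^(−rT) = 0.804513
E₀ = V₀·N(d₁) − D·e^(−rT)·N(d₂)
   = 256.3322·0.937370 − 98.4544·0.804513·0.515388 = 199.455349
B₀ = V₀ − E₀ = 256.3322 − 199.455349 = 56.876851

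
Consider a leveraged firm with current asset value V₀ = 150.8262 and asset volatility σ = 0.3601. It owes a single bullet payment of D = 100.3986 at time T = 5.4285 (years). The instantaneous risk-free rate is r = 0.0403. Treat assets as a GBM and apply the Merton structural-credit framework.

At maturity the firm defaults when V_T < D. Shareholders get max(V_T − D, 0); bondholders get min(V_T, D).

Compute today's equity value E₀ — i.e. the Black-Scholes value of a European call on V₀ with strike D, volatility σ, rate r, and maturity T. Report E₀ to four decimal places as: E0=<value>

E0=81.7797

d₁ = [ln(V₀/D) + (r + σ²/2)T] / (σ√T)
   = [ln(150.8262/100.3986) + (0.0403 + 0.5·0.3601²)·5.4285] / (0.3601·√5.4285)
   = [0.406980 + 0.570731] / 0.839002 = 1.165326
d₂ = d₁ − σ√T = 1.165326 − 0.839002 = 0.326324
N(d₁) = 0.878056,  N(d₂) = 0.627910,  e^(−rT) = 0.803508
E₀ = V₀·N(d₁) − D·e^(−rT)·N(d₂)
   = 150.8262·0.878056 − 100.3986·0.803508·0.627910 = 81.779737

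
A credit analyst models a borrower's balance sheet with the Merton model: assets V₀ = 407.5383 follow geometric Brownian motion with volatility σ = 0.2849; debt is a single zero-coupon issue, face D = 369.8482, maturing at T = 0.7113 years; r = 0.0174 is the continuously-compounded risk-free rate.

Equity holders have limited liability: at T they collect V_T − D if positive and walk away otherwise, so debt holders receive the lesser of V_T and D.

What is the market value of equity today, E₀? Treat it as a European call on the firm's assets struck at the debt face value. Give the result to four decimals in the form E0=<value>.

E0=61.8159

d₁ = [ln(V₀/D) + (r + σ²/2)T] / (σ√T)
   = [ln(407.5383/369.8482) + (0.0174 + 0.5·0.2849²)·0.7113] / (0.2849·√0.7113)
   = [0.097042 + 0.041244] / 0.240281 = 0.575520
d₂ = d₁ − σ√T = 0.575520 − 0.240281 = 0.335239
N(d₁) = 0.717530,  N(d₂) = 0.631278,  e^(−rT) = 0.987700
E₀ = V₀·N(d₁) − D·e^(−rT)·N(d₂)
   = 407.5383·0.717530 − 369.8482·0.987700·0.631278 = 61.815943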